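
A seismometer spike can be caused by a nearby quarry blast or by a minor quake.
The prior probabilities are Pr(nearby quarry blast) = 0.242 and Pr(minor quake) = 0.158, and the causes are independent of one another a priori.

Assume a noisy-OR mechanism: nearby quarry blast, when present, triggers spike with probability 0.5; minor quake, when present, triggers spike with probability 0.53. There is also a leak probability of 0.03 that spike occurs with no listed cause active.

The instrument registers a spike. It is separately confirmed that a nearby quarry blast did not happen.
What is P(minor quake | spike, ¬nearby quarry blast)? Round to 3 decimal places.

P(minor quake | spike, ¬nearby quarry blast) ≈ 0.773

Under noisy-OR, P(spike | causes) = 1 − (1−0.03)·∏(1−qᵢ) over the active causes.
By total probability over both values of minor quake:
  P(spike | ¬nearby quarry blast) = 0.03×0.842 + 0.5441×0.158
        = 0.025260 + 0.085968 = 0.111228
The terms with minor quake present sum to 0.085968, so
  P(minor quake | spike, ¬nearby quarry blast) = 0.085968 / 0.111228 ≈ 0.773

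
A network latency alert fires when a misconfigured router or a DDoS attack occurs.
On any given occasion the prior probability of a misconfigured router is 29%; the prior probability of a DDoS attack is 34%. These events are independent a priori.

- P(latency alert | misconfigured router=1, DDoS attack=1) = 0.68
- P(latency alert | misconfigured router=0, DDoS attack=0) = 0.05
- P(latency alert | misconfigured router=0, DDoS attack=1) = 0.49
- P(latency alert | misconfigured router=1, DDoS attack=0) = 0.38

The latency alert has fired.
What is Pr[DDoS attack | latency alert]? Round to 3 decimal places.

Pr[DDoS attack | latency alert] ≈ 0.658

Numerator (weight on configurations with DDoS attack): 0.118286 + 0.067048 = 0.185334
Normalizer over all consistent configurations: 0.05·0.71·0.66 + 0.49·0.71·0.34 + 0.38·0.29·0.66 + 0.68·0.29·0.34 = 0.281496
Posterior = 0.185334 / 0.281496 ≈ 0.658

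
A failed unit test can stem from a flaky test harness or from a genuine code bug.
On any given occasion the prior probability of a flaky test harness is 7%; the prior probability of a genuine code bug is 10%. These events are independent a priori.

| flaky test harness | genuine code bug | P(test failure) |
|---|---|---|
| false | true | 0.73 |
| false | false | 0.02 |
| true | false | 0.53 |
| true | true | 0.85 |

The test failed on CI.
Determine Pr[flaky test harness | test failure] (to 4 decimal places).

P(test failure) = 0.02*0.93*0.9 + 0.73*0.93*0.1 + 0.53*0.07*0.9 + 0.85*0.07*0.1 = 0.016740 + 0.067890 + 0.033390 + 0.005950 = 0.123970
The flaky test harness-present share is 0.033390 + 0.005950 = 0.039340.
So P(flaky test harness | test failure) = 0.039340/0.123970 ≈ 0.3173.

Pr[flaky test harness | test failure] ≈ 0.3173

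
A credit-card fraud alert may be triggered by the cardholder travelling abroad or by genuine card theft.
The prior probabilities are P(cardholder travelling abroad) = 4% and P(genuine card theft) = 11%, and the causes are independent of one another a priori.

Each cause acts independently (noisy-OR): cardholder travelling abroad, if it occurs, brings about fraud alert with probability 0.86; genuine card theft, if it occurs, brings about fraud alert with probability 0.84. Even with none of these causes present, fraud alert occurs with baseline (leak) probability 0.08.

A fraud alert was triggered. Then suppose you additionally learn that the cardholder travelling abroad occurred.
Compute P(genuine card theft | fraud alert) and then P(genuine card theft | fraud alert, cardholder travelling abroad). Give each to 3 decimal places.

P(genuine card theft | fraud alert) ≈ 0.487; P(genuine card theft | fraud alert, cardholder travelling abroad) ≈ 0.122

Under noisy-OR, P(fraud alert | causes) = 1 − (1−0.08)·∏(1−qᵢ) over the active causes.
Numerator (weight on configurations with genuine card theft): 0.090056 + 0.004309 = 0.094365
Denominator P(fraud alert): 0.08*0.96*0.89 + 0.8528*0.96*0.11 + 0.8712*0.04*0.89 + 0.979392*0.04*0.11 = 0.193732
Posterior = 0.094365 / 0.193732 ≈ 0.487

With the extra evidence:
P(fraud alert | cardholder travelling abroad) = 0.8712×0.89 + 0.979392×0.11 = 0.775368 + 0.107733 = 0.883101
Restricting to configurations with genuine card theft present: 0.979392×0.11 = 0.107733.
P(genuine card theft | fraud alert, cardholder travelling abroad) = 0.107733 / 0.883101 ≈ 0.122
The drop from 0.487 to 0.122 is the explaining-away (discounting) effect.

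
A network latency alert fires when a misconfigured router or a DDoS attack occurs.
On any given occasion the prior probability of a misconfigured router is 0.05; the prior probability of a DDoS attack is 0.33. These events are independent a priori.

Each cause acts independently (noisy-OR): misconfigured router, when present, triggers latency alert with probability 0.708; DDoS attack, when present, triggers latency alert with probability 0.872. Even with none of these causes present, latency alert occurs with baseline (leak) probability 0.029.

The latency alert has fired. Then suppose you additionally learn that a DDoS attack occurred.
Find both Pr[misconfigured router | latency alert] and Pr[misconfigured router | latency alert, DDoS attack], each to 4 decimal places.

Under noisy-OR, P(latency alert | causes) = 1 − (1−0.029)·∏(1−qᵢ) over the active causes.
P(latency alert) = 0.029×0.95×0.67 + 0.875712×0.95×0.33 + 0.716468×0.05×0.67 + 0.963708×0.05×0.33 = 0.018459 + 0.274536 + 0.024002 + 0.015901 = 0.332898
The misconfigured router-present share is 0.024002 + 0.015901 = 0.039903.
P(misconfigured router | latency alert) = 0.039903 / 0.332898 ≈ 0.1199

With the extra evidence:
By total probability over both values of misconfigured router:
  P(latency alert | DDoS attack) = 0.875712×0.95 + 0.963708×0.05
        = 0.831926 + 0.048185 = 0.880111
Configurations with misconfigured router contribute 0.048185, so
  P(misconfigured router | latency alert, DDoS attack) = 0.048185 / 0.880111 ≈ 0.0547
Conditioning on DDoS attack lowers the posterior on misconfigured router: the classic explaining-away effect in a common-effect structure.

Pr[misconfigured router | latency alert] ≈ 0.1199; Pr[misconfigured router | latency alert, DDoS attack] ≈ 0.0547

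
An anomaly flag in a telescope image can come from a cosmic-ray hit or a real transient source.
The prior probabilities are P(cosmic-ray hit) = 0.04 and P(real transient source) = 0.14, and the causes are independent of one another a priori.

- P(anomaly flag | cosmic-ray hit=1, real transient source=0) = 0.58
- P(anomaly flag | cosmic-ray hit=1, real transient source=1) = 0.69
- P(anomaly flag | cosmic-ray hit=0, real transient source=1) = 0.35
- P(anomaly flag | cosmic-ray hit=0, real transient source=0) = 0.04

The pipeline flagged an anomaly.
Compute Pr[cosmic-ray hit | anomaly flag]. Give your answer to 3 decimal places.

P(anomaly flag) = 0.04*0.96*0.86 + 0.35*0.96*0.14 + 0.58*0.04*0.86 + 0.69*0.04*0.14 = 0.033024 + 0.047040 + 0.019952 + 0.003864 = 0.103880
The cosmic-ray hit-present share is 0.019952 + 0.003864 = 0.023816.
So P(cosmic-ray hit | anomaly flag) = 0.023816/0.103880 ≈ 0.229.

Pr[cosmic-ray hit | anomaly flag] ≈ 0.229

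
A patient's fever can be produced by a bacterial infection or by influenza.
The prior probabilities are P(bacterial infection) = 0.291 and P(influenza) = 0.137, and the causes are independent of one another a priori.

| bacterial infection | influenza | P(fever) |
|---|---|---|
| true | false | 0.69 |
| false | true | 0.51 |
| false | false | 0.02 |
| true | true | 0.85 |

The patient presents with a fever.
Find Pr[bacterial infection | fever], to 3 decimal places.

Pr[bacterial infection | fever] ≈ 0.770

Enumerate the 4 (bacterial infection, influenza) configurations and weight by the priors:
  P(fever) = 0.02×0.709×0.863 + 0.51×0.709×0.137 + 0.69×0.291×0.863 + 0.85×0.291×0.137
        = 0.012237 + 0.049538 + 0.173282 + 0.033887 = 0.268944
Keeping only the bacterial infection-present terms gives 0.207169, so
  P(bacterial infection | fever) = 0.207169 / 0.268944 ≈ 0.770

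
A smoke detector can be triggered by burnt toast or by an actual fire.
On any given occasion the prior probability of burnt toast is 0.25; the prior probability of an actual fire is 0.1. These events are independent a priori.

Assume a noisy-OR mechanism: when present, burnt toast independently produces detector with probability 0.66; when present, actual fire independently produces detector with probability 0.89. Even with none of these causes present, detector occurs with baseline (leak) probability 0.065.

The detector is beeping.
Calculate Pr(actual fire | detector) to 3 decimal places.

Pr(actual fire | detector) ≈ 0.317

Under noisy-OR, P(detector | causes) = 1 − (1−0.065)·∏(1−qᵢ) over the active causes.
P(detector) = 0.065·0.75·0.9 + 0.89715·0.75·0.1 + 0.6821·0.25·0.9 + 0.965031·0.25·0.1 = 0.043875 + 0.067286 + 0.153473 + 0.024126 = 0.288760
Restricting to configurations with actual fire present: 0.067286 + 0.024126 = 0.091412.
Hence the posterior is 0.091412/0.288760 ≈ 0.317.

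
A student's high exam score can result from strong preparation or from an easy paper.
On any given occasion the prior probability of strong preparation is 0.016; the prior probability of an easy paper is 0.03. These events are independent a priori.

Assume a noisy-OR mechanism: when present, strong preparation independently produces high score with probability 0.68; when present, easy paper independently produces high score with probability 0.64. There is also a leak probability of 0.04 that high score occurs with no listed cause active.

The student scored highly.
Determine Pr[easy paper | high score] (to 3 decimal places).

Under noisy-OR, P(high score | causes) = 1 − (1−0.04)·∏(1−qᵢ) over the active causes.
Sum P(high score|·) weighted by the priors over the 4 (strong preparation, easy paper) configurations:
  P(high score) = 0.04*0.984*0.97 + 0.6544*0.984*0.03 + 0.6928*0.016*0.97 + 0.889408*0.016*0.03
        = 0.038179 + 0.019318 + 0.010752 + 0.000427 = 0.068676
The terms with easy paper present sum to 0.019745, so
  P(easy paper | high score) = 0.019745 / 0.068676 ≈ 0.288

Pr[easy paper | high score] ≈ 0.288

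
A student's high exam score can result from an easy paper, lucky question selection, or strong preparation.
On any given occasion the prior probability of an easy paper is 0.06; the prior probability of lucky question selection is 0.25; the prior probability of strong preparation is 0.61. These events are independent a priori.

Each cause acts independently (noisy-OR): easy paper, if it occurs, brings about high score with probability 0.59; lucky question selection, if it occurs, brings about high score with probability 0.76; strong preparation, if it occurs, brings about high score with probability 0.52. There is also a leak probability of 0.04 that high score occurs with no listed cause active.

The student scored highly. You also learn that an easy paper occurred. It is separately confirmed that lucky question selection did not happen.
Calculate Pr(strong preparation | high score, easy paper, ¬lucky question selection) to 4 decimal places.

Pr(strong preparation | high score, easy paper, ¬lucky question selection) ≈ 0.6766

Under noisy-OR, P(high score | causes) = 1 − (1−0.04)·∏(1−qᵢ) over the active causes.
P(high score | easy paper, ¬lucky question selection) = 0.6064*0.39 + 0.811072*0.61 = 0.236496 + 0.494754 = 0.731250
The strong preparation-present share is 0.811072*0.61 = 0.494754.
P(strong preparation | high score, easy paper, ¬lucky question selection) = 0.494754 / 0.731250 ≈ 0.6766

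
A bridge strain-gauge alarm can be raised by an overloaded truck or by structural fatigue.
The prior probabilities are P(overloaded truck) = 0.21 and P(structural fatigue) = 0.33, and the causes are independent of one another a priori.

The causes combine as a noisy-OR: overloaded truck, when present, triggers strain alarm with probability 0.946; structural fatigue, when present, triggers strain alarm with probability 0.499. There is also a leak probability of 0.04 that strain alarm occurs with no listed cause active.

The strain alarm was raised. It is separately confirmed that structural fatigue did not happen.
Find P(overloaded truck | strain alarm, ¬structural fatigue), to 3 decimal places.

P(overloaded truck | strain alarm, ¬structural fatigue) ≈ 0.863

Under noisy-OR, P(strain alarm | causes) = 1 − (1−0.04)·∏(1−qᵢ) over the active causes.
Weight on overloaded truck=true, given the evidence: 0.94816·0.21 = 0.199114
Denominator P(strain alarm | ¬structural fatigue): 0.04·0.79 + 0.94816·0.21 = 0.230714
P(overloaded truck | strain alarm, ¬structural fatigue) = 0.199114/0.230714 ≈ 0.863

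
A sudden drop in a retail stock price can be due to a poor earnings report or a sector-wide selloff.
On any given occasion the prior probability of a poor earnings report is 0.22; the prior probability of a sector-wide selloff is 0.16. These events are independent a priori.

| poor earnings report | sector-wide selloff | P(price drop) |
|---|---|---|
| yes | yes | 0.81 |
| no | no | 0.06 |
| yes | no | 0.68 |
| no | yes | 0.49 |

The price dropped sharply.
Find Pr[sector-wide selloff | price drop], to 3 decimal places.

P(price drop) = 0.06*0.78*0.84 + 0.49*0.78*0.16 + 0.68*0.22*0.84 + 0.81*0.22*0.16 = 0.039312 + 0.061152 + 0.125664 + 0.028512 = 0.254640
The sector-wide selloff-present share is 0.061152 + 0.028512 = 0.089664.
Hence the posterior is 0.089664/0.254640 ≈ 0.352.

Pr[sector-wide selloff | price drop] ≈ 0.352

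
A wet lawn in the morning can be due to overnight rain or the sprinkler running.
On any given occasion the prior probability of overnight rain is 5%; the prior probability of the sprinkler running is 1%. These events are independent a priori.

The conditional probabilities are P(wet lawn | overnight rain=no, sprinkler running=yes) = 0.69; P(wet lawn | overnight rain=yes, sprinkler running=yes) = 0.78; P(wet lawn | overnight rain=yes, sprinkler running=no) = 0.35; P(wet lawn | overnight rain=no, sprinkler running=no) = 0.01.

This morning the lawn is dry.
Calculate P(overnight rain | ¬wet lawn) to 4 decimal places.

P(¬wet lawn) = 0.99*0.95*0.99 + 0.31*0.95*0.01 + 0.65*0.05*0.99 + 0.22*0.05*0.01 = 0.931095 + 0.002945 + 0.032175 + 0.000110 = 0.966325
The overnight rain-present share is 0.032175 + 0.000110 = 0.032285.
So P(overnight rain | ¬wet lawn) = 0.032285/0.966325 ≈ 0.0334.

P(overnight rain | ¬wet lawn) ≈ 0.0334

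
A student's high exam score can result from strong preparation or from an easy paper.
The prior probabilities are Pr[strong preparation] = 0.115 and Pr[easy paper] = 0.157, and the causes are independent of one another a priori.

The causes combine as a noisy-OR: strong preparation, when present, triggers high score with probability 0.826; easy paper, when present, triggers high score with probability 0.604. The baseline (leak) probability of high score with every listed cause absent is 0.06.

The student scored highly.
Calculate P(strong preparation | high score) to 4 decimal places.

P(strong preparation | high score) ≈ 0.4260

Under noisy-OR, P(high score | causes) = 1 − (1−0.06)·∏(1−qᵢ) over the active causes.
P(high score) = 0.06×0.885×0.843 + 0.62776×0.885×0.157 + 0.83644×0.115×0.843 + 0.93523×0.115×0.157 = 0.044763 + 0.087224 + 0.081089 + 0.016886 = 0.229962
Restricting to configurations with strong preparation present: 0.081089 + 0.016886 = 0.097975.
Hence the posterior is 0.097975/0.229962 ≈ 0.4260.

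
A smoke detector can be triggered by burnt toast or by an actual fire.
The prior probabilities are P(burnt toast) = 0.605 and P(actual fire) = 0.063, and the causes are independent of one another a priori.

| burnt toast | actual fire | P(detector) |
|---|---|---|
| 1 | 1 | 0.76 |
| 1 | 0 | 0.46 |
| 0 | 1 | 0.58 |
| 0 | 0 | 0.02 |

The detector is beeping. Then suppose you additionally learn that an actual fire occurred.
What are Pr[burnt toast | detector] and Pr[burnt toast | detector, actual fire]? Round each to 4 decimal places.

For the numerator, keep only burnt toast=true terms: 0.260767 + 0.028967 = 0.289734
Denominator P(detector): 0.02×0.395×0.937 + 0.58×0.395×0.063 + 0.46×0.605×0.937 + 0.76×0.605×0.063 = 0.311569
Posterior = 0.289734 / 0.311569 ≈ 0.9299

Now condition on the additional information:
Weight on burnt toast=true, given the evidence: 0.76·0.605 = 0.459800
Normalizer over all consistent configurations: 0.58·0.395 + 0.76·0.605 = 0.688900
P(burnt toast | detector, actual fire) = 0.459800/0.688900 ≈ 0.6674
Conditioning on actual fire lowers the posterior on burnt toast: the classic explaining-away effect in a common-effect structure.

Pr[burnt toast | detector] ≈ 0.9299; Pr[burnt toast | detector, actual fire] ≈ 0.6674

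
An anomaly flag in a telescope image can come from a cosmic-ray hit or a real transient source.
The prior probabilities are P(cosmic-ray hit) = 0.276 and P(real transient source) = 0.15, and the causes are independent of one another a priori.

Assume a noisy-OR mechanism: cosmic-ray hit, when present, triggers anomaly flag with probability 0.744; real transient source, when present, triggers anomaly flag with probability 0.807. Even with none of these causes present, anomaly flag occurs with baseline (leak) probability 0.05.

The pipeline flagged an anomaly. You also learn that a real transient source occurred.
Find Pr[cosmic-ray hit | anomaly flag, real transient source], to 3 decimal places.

Under noisy-OR, P(anomaly flag | causes) = 1 − (1−0.05)·∏(1−qᵢ) over the active causes.
By total probability over both values of cosmic-ray hit:
  P(anomaly flag | real transient source) = 0.81665·0.724 + 0.953062·0.276
        = 0.591255 + 0.263045 = 0.854300
Configurations with cosmic-ray hit contribute 0.263045, so
  P(cosmic-ray hit | anomaly flag, real transient source) = 0.263045 / 0.854300 ≈ 0.308

Pr[cosmic-ray hit | anomaly flag, real transient source] ≈ 0.308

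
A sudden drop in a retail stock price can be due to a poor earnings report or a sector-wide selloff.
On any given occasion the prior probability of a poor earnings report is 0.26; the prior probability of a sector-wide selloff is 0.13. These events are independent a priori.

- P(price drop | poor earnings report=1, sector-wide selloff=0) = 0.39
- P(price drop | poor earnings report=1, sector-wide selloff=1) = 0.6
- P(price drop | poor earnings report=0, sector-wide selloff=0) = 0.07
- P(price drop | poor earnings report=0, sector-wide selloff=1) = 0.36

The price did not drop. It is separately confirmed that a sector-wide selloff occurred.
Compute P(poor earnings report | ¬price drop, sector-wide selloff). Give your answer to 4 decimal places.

Sum P(¬price drop|·) weighted by the priors over both values of poor earnings report:
  P(¬price drop | sector-wide selloff) = 0.64·0.74 + 0.4·0.26
        = 0.473600 + 0.104000 = 0.577600
The terms with poor earnings report present sum to 0.104000, so
  P(poor earnings report | ¬price drop, sector-wide selloff) = 0.104000 / 0.577600 ≈ 0.1801

P(poor earnings report | ¬price drop, sector-wide selloff) ≈ 0.1801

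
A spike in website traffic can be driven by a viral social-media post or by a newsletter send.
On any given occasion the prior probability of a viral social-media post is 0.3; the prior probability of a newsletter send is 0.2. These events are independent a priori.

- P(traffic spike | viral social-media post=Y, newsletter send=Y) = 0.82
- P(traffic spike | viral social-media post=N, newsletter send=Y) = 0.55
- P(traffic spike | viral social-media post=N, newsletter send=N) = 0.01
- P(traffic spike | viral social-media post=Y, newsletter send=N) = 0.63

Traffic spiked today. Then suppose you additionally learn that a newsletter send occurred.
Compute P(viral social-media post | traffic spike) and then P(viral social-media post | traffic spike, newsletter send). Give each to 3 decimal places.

P(traffic spike) = 0.01×0.7×0.8 + 0.55×0.7×0.2 + 0.63×0.3×0.8 + 0.82×0.3×0.2 = 0.005600 + 0.077000 + 0.151200 + 0.049200 = 0.283000
The viral social-media post-present share is 0.151200 + 0.049200 = 0.200400.
So P(viral social-media post | traffic spike) = 0.200400/0.283000 ≈ 0.708.

With the extra evidence:
Enumerate both values of viral social-media post and weight by the priors:
  P(traffic spike | newsletter send) = 0.55×0.7 + 0.82×0.3
        = 0.385000 + 0.246000 = 0.631000
Keeping only the viral social-media post-present terms gives 0.246000, so
  P(viral social-media post | traffic spike, newsletter send) = 0.246000 / 0.631000 ≈ 0.390

P(viral social-media post | traffic spike) ≈ 0.708; P(viral social-media post | traffic spike, newsletter send) ≈ 0.390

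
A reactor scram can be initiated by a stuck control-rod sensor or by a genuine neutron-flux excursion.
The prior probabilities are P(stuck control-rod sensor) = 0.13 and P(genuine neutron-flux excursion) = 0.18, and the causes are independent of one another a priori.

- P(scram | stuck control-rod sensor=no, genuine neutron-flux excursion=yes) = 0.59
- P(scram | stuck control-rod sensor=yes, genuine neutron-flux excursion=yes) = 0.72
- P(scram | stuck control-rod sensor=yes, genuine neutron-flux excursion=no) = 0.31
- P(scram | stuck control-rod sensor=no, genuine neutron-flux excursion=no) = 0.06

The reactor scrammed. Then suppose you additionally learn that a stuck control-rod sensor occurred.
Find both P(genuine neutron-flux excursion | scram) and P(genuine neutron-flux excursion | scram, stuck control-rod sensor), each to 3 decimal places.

P(genuine neutron-flux excursion | scram) ≈ 0.590; P(genuine neutron-flux excursion | scram, stuck control-rod sensor) ≈ 0.338

P(scram) = 0.06×0.87×0.82 + 0.59×0.87×0.18 + 0.31×0.13×0.82 + 0.72×0.13×0.18 = 0.042804 + 0.092394 + 0.033046 + 0.016848 = 0.185092
The genuine neutron-flux excursion-present share is 0.092394 + 0.016848 = 0.109242.
So P(genuine neutron-flux excursion | scram) = 0.109242/0.185092 ≈ 0.590.

Now also conditioning on stuck control-rod sensor=true:
By total probability over both values of genuine neutron-flux excursion:
  P(scram | stuck control-rod sensor) = 0.31·0.82 + 0.72·0.18
        = 0.254200 + 0.129600 = 0.383800
Configurations with genuine neutron-flux excursion contribute 0.129600, so
  P(genuine neutron-flux excursion | scram, stuck control-rod sensor) = 0.129600 / 0.383800 ≈ 0.338
— stuck control-rod sensor explains away the evidence for genuine neutron-flux excursion.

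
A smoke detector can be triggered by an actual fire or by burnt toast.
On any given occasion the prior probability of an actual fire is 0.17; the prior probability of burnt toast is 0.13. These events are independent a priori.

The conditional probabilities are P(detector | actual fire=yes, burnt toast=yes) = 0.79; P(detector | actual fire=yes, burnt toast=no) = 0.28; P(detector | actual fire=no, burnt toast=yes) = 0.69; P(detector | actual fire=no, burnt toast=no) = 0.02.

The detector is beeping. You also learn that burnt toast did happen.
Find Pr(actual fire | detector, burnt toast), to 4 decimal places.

Pr(actual fire | detector, burnt toast) ≈ 0.1900

Sum P(detector|·) weighted by the priors over both values of actual fire:
  P(detector | burnt toast) = 0.69×0.83 + 0.79×0.17
        = 0.572700 + 0.134300 = 0.707000
Configurations with actual fire contribute 0.134300, so
  P(actual fire | detector, burnt toast) = 0.134300 / 0.707000 ≈ 0.1900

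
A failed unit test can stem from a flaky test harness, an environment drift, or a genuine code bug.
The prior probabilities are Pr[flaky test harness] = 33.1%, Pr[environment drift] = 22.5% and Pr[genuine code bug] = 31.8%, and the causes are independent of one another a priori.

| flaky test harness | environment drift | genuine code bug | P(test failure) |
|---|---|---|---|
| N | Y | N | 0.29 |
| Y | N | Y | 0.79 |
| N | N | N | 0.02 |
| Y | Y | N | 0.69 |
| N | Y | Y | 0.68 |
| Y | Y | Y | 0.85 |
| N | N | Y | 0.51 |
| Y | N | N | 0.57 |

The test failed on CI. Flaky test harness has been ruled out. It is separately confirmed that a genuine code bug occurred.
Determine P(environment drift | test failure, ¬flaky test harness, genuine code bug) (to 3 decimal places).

P(test failure | ¬flaky test harness, genuine code bug) = 0.51×0.775 + 0.68×0.225 = 0.395250 + 0.153000 = 0.548250
Restricting to configurations with environment drift present: 0.68×0.225 = 0.153000.
P(environment drift | test failure, ¬flaky test harness, genuine code bug) = 0.153000 / 0.548250 ≈ 0.279

P(environment drift | test failure, ¬flaky test harness, genuine code bug) ≈ 0.279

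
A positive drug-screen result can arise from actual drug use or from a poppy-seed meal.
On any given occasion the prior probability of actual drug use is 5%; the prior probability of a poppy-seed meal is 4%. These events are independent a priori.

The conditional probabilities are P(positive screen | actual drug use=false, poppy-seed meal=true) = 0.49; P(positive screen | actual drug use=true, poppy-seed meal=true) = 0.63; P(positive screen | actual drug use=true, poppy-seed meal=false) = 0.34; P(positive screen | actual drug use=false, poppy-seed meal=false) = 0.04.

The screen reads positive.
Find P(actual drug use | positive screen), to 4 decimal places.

Sum P(positive screen|·) weighted by the priors over the 4 (actual drug use, poppy-seed meal) configurations:
  P(positive screen) = 0.04·0.95·0.96 + 0.49·0.95·0.04 + 0.34·0.05·0.96 + 0.63·0.05·0.04
        = 0.036480 + 0.018620 + 0.016320 + 0.001260 = 0.072680
Configurations with actual drug use contribute 0.017580, so
  P(actual drug use | positive screen) = 0.017580 / 0.072680 ≈ 0.2419

P(actual drug use | positive screen) ≈ 0.2419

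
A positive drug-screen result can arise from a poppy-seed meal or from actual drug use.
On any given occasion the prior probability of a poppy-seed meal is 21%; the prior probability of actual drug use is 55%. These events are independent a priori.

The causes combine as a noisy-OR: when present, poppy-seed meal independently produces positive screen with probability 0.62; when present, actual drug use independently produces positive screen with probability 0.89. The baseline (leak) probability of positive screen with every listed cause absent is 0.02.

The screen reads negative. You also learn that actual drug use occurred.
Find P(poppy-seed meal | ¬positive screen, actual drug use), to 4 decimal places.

Under noisy-OR, P(positive screen | causes) = 1 − (1−0.02)·∏(1−qᵢ) over the active causes.
Numerator (weight on configurations with poppy-seed meal): 0.040964×0.21 = 0.008602
Normalizer over all consistent configurations: 0.1078×0.79 + 0.040964×0.21 = 0.093764
P(poppy-seed meal | ¬positive screen, actual drug use) = 0.008602/0.093764 ≈ 0.0917

P(poppy-seed meal | ¬positive screen, actual drug use) ≈ 0.0917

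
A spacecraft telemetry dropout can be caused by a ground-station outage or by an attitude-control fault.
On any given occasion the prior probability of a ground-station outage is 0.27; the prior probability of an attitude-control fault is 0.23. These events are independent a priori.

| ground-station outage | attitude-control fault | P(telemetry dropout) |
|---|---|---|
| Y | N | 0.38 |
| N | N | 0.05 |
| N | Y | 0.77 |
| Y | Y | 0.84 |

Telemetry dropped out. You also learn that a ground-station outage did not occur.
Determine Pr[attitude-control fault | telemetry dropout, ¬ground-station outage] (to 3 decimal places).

Enumerate both values of attitude-control fault and weight by the priors:
  P(telemetry dropout | ¬ground-station outage) = 0.05*0.77 + 0.77*0.23
        = 0.038500 + 0.177100 = 0.215600
Keeping only the attitude-control fault-present terms gives 0.177100, so
  P(attitude-control fault | telemetry dropout, ¬ground-station outage) = 0.177100 / 0.215600 ≈ 0.821

Pr[attitude-control fault | telemetry dropout, ¬ground-station outage] ≈ 0.821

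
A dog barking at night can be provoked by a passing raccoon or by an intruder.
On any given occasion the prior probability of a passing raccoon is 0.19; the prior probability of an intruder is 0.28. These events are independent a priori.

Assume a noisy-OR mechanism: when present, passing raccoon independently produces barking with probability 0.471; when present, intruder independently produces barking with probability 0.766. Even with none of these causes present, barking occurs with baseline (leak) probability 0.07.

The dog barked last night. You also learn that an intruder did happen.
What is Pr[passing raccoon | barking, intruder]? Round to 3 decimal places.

Pr[passing raccoon | barking, intruder] ≈ 0.210

Under noisy-OR, P(barking | causes) = 1 − (1−0.07)·∏(1−qᵢ) over the active causes.
Weight on passing raccoon=true, given the evidence: 0.884879*0.19 = 0.168127
The normalizing constant is 0.78238*0.81 + 0.884879*0.19 = 0.801855
Posterior = 0.168127 / 0.801855 ≈ 0.210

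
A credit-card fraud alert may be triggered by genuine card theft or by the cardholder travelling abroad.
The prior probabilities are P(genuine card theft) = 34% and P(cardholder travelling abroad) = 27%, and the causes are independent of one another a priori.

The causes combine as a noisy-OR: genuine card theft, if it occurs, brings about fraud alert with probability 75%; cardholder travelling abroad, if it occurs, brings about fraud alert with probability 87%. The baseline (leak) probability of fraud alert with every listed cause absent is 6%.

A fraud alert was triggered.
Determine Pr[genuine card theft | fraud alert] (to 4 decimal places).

Pr[genuine card theft | fraud alert] ≈ 0.6008

Under noisy-OR, P(fraud alert | causes) = 1 − (1−0.06)·∏(1−qᵢ) over the active causes.
For the numerator, keep only genuine card theft=true terms: 0.189873 + 0.088996 = 0.278869
Denominator P(fraud alert): 0.06*0.66*0.73 + 0.8778*0.66*0.27 + 0.765*0.34*0.73 + 0.96945*0.34*0.27 = 0.464201
Posterior = 0.278869 / 0.464201 ≈ 0.6008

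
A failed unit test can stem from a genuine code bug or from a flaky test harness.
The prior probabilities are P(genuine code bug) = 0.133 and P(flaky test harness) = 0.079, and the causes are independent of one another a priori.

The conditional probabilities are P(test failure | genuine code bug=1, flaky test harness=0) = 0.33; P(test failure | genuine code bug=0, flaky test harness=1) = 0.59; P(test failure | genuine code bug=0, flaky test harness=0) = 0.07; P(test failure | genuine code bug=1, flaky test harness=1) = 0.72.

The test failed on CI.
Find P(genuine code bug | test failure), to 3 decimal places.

P(genuine code bug | test failure) ≈ 0.333

By total probability over the 4 (genuine code bug, flaky test harness) configurations:
  P(test failure) = 0.07*0.867*0.921 + 0.59*0.867*0.079 + 0.33*0.133*0.921 + 0.72*0.133*0.079
        = 0.055895 + 0.040411 + 0.040423 + 0.007565 = 0.144294
Keeping only the genuine code bug-present terms gives 0.047988, so
  P(genuine code bug | test failure) = 0.047988 / 0.144294 ≈ 0.333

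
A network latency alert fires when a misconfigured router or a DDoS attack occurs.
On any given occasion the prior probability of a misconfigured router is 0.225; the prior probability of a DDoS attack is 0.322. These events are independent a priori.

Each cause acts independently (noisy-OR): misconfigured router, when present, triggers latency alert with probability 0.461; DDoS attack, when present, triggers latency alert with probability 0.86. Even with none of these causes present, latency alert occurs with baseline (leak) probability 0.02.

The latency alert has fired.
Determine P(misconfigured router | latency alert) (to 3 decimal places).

P(misconfigured router | latency alert) ≈ 0.381

Under noisy-OR, P(latency alert | causes) = 1 − (1−0.02)·∏(1−qᵢ) over the active causes.
Sum P(latency alert|·) weighted by the priors over the 4 (misconfigured router, DDoS attack) configurations:
  P(latency alert) = 0.02·0.775·0.678 + 0.8628·0.775·0.322 + 0.47178·0.225·0.678 + 0.926049·0.225·0.322
        = 0.010509 + 0.215312 + 0.071970 + 0.067092 = 0.364883
Keeping only the misconfigured router-present terms gives 0.139062, so
  P(misconfigured router | latency alert) = 0.139062 / 0.364883 ≈ 0.381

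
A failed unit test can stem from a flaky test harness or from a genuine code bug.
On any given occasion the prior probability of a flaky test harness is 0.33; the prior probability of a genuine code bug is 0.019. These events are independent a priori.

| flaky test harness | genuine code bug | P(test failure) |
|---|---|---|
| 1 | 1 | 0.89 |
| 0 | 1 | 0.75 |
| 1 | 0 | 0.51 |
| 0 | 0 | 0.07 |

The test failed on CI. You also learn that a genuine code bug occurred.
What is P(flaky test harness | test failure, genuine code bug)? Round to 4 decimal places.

P(flaky test harness | test failure, genuine code bug) ≈ 0.3689

Numerator (weight on configurations with flaky test harness): 0.89×0.33 = 0.293700
Normalizer over all consistent configurations: 0.75×0.67 + 0.89×0.33 = 0.796200
Posterior = 0.293700 / 0.796200 ≈ 0.3689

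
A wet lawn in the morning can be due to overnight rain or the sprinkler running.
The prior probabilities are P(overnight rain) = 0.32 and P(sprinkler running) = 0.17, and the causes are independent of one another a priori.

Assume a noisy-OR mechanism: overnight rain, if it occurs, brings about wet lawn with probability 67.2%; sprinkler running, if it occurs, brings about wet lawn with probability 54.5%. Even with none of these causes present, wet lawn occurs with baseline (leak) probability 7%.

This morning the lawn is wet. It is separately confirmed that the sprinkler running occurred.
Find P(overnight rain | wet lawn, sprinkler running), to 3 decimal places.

P(overnight rain | wet lawn, sprinkler running) ≈ 0.413

Under noisy-OR, P(wet lawn | causes) = 1 − (1−0.07)·∏(1−qᵢ) over the active causes.
For the numerator, keep only overnight rain=true terms: 0.861207×0.32 = 0.275586
Denominator P(wet lawn | sprinkler running): 0.57685×0.68 + 0.861207×0.32 = 0.667844
Posterior = 0.275586 / 0.667844 ≈ 0.413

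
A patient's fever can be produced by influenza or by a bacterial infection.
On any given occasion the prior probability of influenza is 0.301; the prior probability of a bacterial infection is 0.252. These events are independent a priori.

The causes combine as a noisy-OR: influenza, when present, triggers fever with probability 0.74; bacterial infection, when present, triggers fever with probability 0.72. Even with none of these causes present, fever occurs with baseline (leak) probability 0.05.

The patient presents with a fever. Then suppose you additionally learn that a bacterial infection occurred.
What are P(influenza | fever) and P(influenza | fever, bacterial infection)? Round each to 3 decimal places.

P(influenza | fever) ≈ 0.607; P(influenza | fever, bacterial infection) ≈ 0.353

Under noisy-OR, P(fever | causes) = 1 − (1−0.05)·∏(1−qᵢ) over the active causes.
P(fever) = 0.05×0.699×0.748 + 0.734×0.699×0.252 + 0.753×0.301×0.748 + 0.93084×0.301×0.252 = 0.026143 + 0.129293 + 0.169536 + 0.070606 = 0.395578
The influenza-present share is 0.169536 + 0.070606 = 0.240142.
P(influenza | fever) = 0.240142 / 0.395578 ≈ 0.607

Now also conditioning on bacterial infection=true:
Sum P(fever|·) weighted by the priors over both values of influenza:
  P(fever | bacterial infection) = 0.734×0.699 + 0.93084×0.301
        = 0.513066 + 0.280183 = 0.793249
The terms with influenza present sum to 0.280183, so
  P(influenza | fever, bacterial infection) = 0.280183 / 0.793249 ≈ 0.353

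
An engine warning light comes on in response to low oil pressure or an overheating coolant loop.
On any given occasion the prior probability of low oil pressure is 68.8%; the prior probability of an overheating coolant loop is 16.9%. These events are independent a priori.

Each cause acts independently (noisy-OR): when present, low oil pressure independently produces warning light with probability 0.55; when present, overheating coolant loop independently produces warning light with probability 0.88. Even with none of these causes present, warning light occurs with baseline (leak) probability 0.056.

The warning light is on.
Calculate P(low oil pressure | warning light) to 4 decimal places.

P(low oil pressure | warning light) ≈ 0.8776

Under noisy-OR, P(warning light | causes) = 1 − (1−0.056)·∏(1−qᵢ) over the active causes.
P(warning light) = 0.056·0.312·0.831 + 0.88672·0.312·0.169 + 0.5752·0.688·0.831 + 0.949024·0.688·0.169 = 0.014519 + 0.046755 + 0.328858 + 0.110345 = 0.500477
Restricting to configurations with low oil pressure present: 0.328858 + 0.110345 = 0.439203.
P(low oil pressure | warning light) = 0.439203 / 0.500477 ≈ 0.8776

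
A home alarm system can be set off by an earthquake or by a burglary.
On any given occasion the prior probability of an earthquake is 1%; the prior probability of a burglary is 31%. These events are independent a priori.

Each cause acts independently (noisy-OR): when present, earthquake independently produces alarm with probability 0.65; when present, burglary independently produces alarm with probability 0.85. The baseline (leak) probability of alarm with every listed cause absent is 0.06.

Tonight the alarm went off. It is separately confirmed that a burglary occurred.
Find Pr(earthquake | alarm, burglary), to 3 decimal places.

Under noisy-OR, P(alarm | causes) = 1 − (1−0.06)·∏(1−qᵢ) over the active causes.
By total probability over both values of earthquake:
  P(alarm | burglary) = 0.859×0.99 + 0.95065×0.01
        = 0.850410 + 0.009506 = 0.859916
Keeping only the earthquake-present terms gives 0.009506, so
  P(earthquake | alarm, burglary) = 0.009506 / 0.859916 ≈ 0.011

Pr(earthquake | alarm, burglary) ≈ 0.011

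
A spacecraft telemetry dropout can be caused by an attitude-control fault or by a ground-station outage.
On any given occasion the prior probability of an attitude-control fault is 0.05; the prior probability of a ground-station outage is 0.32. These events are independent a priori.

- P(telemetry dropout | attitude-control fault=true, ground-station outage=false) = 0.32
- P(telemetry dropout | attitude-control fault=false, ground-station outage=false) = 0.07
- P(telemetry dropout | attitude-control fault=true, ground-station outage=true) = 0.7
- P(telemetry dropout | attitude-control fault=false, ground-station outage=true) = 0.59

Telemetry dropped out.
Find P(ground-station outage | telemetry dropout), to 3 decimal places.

P(ground-station outage | telemetry dropout) ≈ 0.773

Numerator (weight on configurations with ground-station outage): 0.179360 + 0.011200 = 0.190560
The normalizing constant is 0.07*0.95*0.68 + 0.59*0.95*0.32 + 0.32*0.05*0.68 + 0.7*0.05*0.32 = 0.246660
P(ground-station outage | telemetry dropout) = 0.190560/0.246660 ≈ 0.773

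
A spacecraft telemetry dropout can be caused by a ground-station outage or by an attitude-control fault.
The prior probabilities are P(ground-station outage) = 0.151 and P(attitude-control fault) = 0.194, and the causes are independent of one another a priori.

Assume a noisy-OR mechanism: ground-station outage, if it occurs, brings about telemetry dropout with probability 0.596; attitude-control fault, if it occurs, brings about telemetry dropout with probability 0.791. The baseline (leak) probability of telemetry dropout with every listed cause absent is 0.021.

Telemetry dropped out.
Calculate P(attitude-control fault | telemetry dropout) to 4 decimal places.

P(attitude-control fault | telemetry dropout) ≈ 0.6423

Under noisy-OR, P(telemetry dropout | causes) = 1 − (1−0.021)·∏(1−qᵢ) over the active causes.
Numerator (weight on configurations with attitude-control fault): 0.131005 + 0.026872 = 0.157877
Normalizer over all consistent configurations: 0.021*0.849*0.806 + 0.795389*0.849*0.194 + 0.604484*0.151*0.806 + 0.917337*0.151*0.194 = 0.245816
Posterior = 0.157877 / 0.245816 ≈ 0.6423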